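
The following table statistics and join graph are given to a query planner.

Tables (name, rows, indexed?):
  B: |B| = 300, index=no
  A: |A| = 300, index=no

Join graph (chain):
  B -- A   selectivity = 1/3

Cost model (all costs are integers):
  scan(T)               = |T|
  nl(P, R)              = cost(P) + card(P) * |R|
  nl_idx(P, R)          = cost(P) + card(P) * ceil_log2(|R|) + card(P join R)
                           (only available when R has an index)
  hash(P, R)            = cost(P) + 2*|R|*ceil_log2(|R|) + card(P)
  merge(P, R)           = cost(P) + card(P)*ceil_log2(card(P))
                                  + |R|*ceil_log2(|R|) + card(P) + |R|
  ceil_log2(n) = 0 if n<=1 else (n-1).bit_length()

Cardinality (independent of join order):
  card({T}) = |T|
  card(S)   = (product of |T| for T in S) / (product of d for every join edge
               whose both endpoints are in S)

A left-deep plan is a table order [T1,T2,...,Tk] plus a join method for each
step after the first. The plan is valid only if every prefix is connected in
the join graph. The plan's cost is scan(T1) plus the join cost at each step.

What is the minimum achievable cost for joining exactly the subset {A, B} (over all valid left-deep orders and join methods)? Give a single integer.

6000

Selinger DP over subsets of {A,B}:
  {B}: scan cost=300, card=300
  {A}: scan cost=300, card=300
  {AB}: card=30000; try (B,hash)→6000, (A,hash)→6000, (B,merge)→6300, (A,merge)→6300, (B,nl)→90300, (A,nl)→90300; best=6000 via (B,hash)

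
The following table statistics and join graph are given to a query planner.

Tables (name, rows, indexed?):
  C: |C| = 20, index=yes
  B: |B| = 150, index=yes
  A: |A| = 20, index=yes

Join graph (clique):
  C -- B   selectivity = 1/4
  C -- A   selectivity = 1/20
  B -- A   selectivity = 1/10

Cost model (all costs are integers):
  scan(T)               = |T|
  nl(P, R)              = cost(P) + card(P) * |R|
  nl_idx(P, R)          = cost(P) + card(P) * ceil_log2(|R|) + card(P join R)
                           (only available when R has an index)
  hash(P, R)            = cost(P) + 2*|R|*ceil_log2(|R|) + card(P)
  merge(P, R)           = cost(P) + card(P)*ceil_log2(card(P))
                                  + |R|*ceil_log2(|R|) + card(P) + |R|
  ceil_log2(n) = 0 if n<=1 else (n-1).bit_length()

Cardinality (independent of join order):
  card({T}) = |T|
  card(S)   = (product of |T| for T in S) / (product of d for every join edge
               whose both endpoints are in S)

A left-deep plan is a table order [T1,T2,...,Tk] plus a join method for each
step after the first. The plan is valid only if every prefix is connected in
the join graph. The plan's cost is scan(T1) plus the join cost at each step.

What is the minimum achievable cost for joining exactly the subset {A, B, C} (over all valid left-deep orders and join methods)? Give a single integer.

Selinger DP over subsets of {A,B,C}:
  {C}: scan cost=20, card=20
  {B}: scan cost=150, card=150
  {A}: scan cost=20, card=20
  {BC}: card=750; try (C,hash)→500, (B,nl_idx)→930, (B,merge)→1490, (C,merge)→1620, (C,nl_idx)→1650, (B,hash)→2440 …(+2); best=500 via (C,hash)
  {AC}: card=20; try (C,nl_idx)→140, (A,nl_idx)→140, (C,hash)→240, (A,hash)→240, (C,merge)→260, (A,merge)→260 …(+2); best=140 via (C,nl_idx)
  {AB}: card=300; try (B,nl_idx)→480, (A,hash)→500, (A,nl_idx)→1200, (B,merge)→1490, (A,merge)→1620, (B,hash)→2440 …(+2); best=480 via (B,nl_idx)
  {ABC}: card=75; try (B,nl_idx)→375, (C,hash)→980, (A,hash)→1450, (B,merge)→1610, (C,nl_idx)→2055, (B,hash)→2560 …(+6); best=375 via (B,nl_idx)

375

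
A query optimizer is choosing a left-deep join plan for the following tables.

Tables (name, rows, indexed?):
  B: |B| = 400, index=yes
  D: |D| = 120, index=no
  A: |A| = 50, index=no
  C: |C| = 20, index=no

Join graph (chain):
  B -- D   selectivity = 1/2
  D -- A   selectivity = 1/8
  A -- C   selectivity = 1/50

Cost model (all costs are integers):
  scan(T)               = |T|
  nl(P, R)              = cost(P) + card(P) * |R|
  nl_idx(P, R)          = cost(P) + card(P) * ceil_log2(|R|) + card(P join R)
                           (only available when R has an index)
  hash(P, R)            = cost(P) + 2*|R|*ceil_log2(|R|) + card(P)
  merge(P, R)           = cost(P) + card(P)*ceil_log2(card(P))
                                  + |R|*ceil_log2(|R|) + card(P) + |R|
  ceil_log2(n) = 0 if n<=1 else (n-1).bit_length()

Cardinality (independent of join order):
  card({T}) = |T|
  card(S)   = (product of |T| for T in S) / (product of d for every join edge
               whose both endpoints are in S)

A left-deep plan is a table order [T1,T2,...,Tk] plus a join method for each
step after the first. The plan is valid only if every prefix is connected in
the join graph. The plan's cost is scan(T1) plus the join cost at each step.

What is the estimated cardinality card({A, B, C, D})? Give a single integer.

Tables in S: A(50), B(400), C(20), D(120)
Edges inside S: B-D(d=2), D-A(d=8), A-C(d=50)
numerator = 50 * 400 * 20 * 120 = 48000000
denominator = 2 * 8 * 50 = 800
card(S) = 48000000 / 800 = 60000

60000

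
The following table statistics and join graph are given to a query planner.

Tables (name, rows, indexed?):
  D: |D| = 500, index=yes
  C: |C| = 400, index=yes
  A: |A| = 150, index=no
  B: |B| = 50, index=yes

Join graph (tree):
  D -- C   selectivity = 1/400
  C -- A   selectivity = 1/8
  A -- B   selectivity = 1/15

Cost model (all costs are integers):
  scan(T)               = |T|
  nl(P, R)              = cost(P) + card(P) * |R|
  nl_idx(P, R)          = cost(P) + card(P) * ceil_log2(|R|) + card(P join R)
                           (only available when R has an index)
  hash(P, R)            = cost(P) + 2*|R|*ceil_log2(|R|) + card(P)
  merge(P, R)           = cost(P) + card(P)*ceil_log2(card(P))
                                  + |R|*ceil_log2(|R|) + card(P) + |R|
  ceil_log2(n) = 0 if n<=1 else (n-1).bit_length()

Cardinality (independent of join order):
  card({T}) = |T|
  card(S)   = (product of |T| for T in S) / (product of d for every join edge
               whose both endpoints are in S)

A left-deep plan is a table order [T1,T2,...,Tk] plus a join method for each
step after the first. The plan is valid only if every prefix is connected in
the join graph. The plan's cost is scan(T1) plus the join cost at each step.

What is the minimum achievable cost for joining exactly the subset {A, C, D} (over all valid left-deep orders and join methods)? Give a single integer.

7400

Selinger DP over subsets of {A,C,D}:
  {D}: scan cost=500, card=500
  {C}: scan cost=400, card=400
  {A}: scan cost=150, card=150
  {CD}: card=500; try (D,nl_idx)→4500, (C,nl_idx)→5500, (C,hash)→8200, (D,merge)→9400, (C,merge)→9500, (D,hash)→9800 …(+2); best=4500 via (D,nl_idx)
  {AC}: card=7500; try (A,hash)→3200, (C,merge)→5500, (A,merge)→5750, (C,hash)→7500, (C,nl_idx)→9000, (C,nl)→60150 …(+1); best=3200 via (A,hash)
  {ACD}: card=9375; try (A,hash)→7400, (A,merge)→10850, (D,hash)→19700, (A,nl)→79500, (D,nl_idx)→80075, (D,merge)→113200 …(+1); best=7400 via (A,hash)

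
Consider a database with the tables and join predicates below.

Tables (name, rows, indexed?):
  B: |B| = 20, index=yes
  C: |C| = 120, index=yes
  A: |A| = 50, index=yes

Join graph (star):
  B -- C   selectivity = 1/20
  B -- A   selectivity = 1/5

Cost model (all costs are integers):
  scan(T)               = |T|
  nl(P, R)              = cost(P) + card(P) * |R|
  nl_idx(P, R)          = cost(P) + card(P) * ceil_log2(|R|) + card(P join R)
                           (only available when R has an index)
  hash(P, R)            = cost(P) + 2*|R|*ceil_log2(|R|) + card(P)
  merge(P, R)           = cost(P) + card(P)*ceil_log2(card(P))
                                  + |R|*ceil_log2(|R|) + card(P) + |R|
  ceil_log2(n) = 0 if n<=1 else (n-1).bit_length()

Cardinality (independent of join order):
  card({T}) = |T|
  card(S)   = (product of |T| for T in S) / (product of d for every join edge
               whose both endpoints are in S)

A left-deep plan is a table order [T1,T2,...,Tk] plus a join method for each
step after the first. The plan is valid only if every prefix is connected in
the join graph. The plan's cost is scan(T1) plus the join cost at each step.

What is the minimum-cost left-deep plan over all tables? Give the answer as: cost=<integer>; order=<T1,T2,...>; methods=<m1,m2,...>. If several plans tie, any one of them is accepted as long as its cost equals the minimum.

cost=1000; order=B,C,A; methods=nl_idx,hash

Selinger DP (subsets sized 1..n):
  {B}: scan cost=20, card=20
  {C}: scan cost=120, card=120
  {A}: scan cost=50, card=50
  {BC}: card=120; try (C,nl_idx)→280, (B,hash)→440, (B,nl_idx)→840, (C,merge)→1100, (B,merge)→1200, (C,hash)→1720 …(+2); best=280 via (C,nl_idx)
  {AB}: card=200; try (B,hash)→300, (A,nl_idx)→340, (A,merge)→490, (B,nl_idx)→500, (B,merge)→520, (A,hash)→640 …(+2); best=300 via (B,hash)
  {ABC}: card=1200; try (A,hash)→1000, (A,merge)→1590, (C,hash)→2180, (A,nl_idx)→2200, (C,nl_idx)→2900, (C,merge)→3060 …(+2); best=1000 via (A,hash)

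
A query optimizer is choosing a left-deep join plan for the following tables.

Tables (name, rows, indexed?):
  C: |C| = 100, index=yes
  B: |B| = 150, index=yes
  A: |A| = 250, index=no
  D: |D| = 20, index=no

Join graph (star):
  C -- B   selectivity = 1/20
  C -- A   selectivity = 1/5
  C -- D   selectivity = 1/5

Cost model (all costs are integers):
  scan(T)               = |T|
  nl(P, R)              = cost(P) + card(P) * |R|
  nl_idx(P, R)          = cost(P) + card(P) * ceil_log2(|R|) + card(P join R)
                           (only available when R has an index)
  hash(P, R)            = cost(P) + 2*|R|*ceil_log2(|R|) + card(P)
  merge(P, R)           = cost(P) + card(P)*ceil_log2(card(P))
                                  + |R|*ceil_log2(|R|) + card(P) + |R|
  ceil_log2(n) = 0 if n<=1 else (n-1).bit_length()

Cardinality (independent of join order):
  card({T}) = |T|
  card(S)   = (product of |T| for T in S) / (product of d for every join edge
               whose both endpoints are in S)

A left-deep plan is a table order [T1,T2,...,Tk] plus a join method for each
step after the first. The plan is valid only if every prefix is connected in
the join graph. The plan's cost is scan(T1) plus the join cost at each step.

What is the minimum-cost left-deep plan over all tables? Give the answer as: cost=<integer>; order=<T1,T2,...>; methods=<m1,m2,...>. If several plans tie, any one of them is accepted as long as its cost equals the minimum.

cost=9600; order=C,B,D,A; methods=nl_idx,hash,hash

Selinger DP (subsets sized 1..n):
  {C}: scan cost=100, card=100
  {B}: scan cost=150, card=150
  {A}: scan cost=250, card=250
  {D}: scan cost=20, card=20
  {BC}: card=750; try (B,nl_idx)→1650, (C,hash)→1700, (C,nl_idx)→1950, (B,merge)→2250, (C,merge)→2300, (B,hash)→2600 …(+2); best=1650 via (B,nl_idx)
  {AC}: card=5000; try (C,hash)→1900, (A,merge)→3150, (C,merge)→3300, (A,hash)→4200, (C,nl_idx)→7000, (A,nl)→25100 …(+1); best=1900 via (C,hash)
  {CD}: card=400; try (D,hash)→400, (C,nl_idx)→560, (C,merge)→940, (D,merge)→1020, (C,hash)→1440, (C,nl)→2020 …(+1); best=400 via (D,hash)
  {ABC}: card=37500; try (A,hash)→6400, (B,hash)→9300, (A,merge)→12150, (B,merge)→73250, (B,nl_idx)→79400, (A,nl)→189150 …(+1); best=6400 via (A,hash)
  {BCD}: card=3000; try (D,hash)→2600, (B,hash)→3200, (B,merge)→5750, (B,nl_idx)→6600, (D,merge)→10020, (D,nl)→16650 …(+1); best=2600 via (D,hash)
  {ACD}: card=20000; try (A,hash)→4800, (A,merge)→6650, (D,hash)→7100, (D,merge)→72020, (A,nl)→100400, (D,nl)→101900; best=4800 via (A,hash)
  {ABCD}: card=150000; try (A,hash)→9600, (B,hash)→27200, (A,merge)→43850, (D,hash)→44100, (B,nl_idx)→314800, (B,merge)→326150 …(+4); best=9600 via (A,hash)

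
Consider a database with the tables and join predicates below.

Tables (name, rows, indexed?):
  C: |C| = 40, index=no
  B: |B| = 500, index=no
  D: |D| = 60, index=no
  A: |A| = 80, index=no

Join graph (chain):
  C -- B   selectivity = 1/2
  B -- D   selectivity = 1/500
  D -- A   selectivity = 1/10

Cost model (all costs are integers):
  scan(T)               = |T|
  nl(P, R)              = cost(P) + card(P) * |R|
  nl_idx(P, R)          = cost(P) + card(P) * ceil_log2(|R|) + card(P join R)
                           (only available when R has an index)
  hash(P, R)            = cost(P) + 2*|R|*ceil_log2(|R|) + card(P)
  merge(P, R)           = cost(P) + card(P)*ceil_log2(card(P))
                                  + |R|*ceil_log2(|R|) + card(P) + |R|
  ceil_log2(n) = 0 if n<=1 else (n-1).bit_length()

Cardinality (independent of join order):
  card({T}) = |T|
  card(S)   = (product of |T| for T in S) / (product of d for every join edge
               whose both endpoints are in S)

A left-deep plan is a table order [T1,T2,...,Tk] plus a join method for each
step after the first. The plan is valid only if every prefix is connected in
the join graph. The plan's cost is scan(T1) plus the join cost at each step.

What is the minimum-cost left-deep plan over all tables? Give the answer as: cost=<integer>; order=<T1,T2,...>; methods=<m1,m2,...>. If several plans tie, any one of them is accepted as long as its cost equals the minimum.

cost=3740; order=B,D,A,C; methods=hash,merge,hash

Selinger DP (subsets sized 1..n):
  {C}: scan cost=40, card=40
  {B}: scan cost=500, card=500
  {D}: scan cost=60, card=60
  {A}: scan cost=80, card=80
  {BC}: card=10000; try (C,hash)→1480, (B,merge)→5320, (C,merge)→5780, (B,hash)→9080, (B,nl)→20040, (C,nl)→20500; best=1480 via (C,hash)
  {BD}: card=60; try (D,hash)→1720, (B,merge)→5480, (D,merge)→5920, (B,hash)→9120, (B,nl)→30060, (D,nl)→30500; best=1720 via (D,hash)
  {AD}: card=480; try (D,hash)→880, (A,merge)→1120, (D,merge)→1140, (A,hash)→1240, (A,nl)→4860, (D,nl)→4880; best=880 via (D,hash)
  {BCD}: card=1200; try (C,hash)→2260, (C,merge)→2420, (C,nl)→4120, (D,hash)→12200, (D,merge)→151900, (D,nl)→601480; best=2260 via (C,hash)
  {ABD}: card=480; try (A,merge)→2780, (A,hash)→2900, (A,nl)→6520, (B,hash)→10360, (B,merge)→10680, (B,nl)→240880; best=2780 via (A,merge)
  {ABCD}: card=9600; try (C,hash)→3740, (A,hash)→4580, (C,merge)→7860, (A,merge)→17300, (C,nl)→21980, (A,nl)→98260; best=3740 via (C,hash)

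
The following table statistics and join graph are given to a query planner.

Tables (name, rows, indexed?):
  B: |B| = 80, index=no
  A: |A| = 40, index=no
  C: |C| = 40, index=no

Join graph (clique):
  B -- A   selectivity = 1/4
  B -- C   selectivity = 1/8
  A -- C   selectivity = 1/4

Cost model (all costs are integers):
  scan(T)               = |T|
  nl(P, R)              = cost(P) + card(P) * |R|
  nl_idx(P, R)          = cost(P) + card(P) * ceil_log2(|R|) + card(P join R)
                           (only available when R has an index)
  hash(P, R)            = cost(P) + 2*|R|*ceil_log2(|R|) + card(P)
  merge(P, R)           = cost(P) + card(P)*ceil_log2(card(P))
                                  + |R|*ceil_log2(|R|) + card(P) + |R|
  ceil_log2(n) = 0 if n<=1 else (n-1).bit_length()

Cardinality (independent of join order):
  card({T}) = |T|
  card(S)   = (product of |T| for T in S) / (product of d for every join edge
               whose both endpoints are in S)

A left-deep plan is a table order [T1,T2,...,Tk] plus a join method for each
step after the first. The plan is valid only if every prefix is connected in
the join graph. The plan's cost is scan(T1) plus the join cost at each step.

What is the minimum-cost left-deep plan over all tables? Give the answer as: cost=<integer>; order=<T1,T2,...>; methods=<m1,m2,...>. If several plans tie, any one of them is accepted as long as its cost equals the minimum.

cost=1520; order=B,C,A; methods=hash,hash

Selinger DP (subsets sized 1..n):
  {B}: scan cost=80, card=80
  {A}: scan cost=40, card=40
  {C}: scan cost=40, card=40
  {AB}: card=800; try (A,hash)→640, (B,merge)→960, (A,merge)→1000, (B,hash)→1200, (B,nl)→3240, (A,nl)→3280; best=640 via (A,hash)
  {BC}: card=400; try (C,hash)→640, (B,merge)→960, (C,merge)→1000, (B,hash)→1200, (B,nl)→3240, (C,nl)→3280; best=640 via (C,hash)
  {AC}: card=400; try (C,hash)→560, (A,hash)→560, (C,merge)→600, (A,merge)→600, (C,nl)→1640, (A,nl)→1640; best=560 via (C,hash)
  {ABC}: card=1000; try (A,hash)→1520, (C,hash)→1920, (B,hash)→2080, (A,merge)→4920, (B,merge)→5200, (C,merge)→9720 …(+3); best=1520 via (A,hash)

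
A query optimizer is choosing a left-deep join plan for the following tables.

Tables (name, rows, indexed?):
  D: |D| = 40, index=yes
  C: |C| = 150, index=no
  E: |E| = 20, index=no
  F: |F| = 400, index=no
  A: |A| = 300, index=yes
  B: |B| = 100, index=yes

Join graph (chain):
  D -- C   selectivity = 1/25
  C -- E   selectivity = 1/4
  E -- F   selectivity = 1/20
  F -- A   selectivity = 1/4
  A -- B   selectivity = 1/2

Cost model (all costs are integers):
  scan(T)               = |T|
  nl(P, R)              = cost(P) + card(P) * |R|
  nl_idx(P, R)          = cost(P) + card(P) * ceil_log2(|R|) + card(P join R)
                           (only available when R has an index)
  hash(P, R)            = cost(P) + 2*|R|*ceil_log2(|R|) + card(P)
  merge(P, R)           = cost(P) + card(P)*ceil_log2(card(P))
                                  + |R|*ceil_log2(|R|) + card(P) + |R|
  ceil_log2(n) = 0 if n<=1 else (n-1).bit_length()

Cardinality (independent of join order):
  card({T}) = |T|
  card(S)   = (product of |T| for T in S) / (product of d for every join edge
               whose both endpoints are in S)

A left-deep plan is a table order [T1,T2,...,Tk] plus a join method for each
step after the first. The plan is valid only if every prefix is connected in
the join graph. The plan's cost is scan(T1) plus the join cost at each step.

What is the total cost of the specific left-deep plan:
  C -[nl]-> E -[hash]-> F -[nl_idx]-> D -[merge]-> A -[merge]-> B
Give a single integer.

step 1: scan C: cost=150, card=150
step 2: join E via nl
    card(P join E) = 150*20/(4) = 750
    cost = 150 + 150*20 = 3150
step 3: join F via hash
    card(P join F) = 750*400/(20) = 15000
    cost = 3150 + 2*400*9 + 750 = 11100
step 4: join D via nl_idx
    card(P join D) = 15000*40/(25) = 24000
    cost = 11100 + 15000*6 + 24000 = 125100
step 5: join A via merge
    card(P join A) = 24000*300/(4) = 1800000
    cost = 125100 + 24000*15 + 300*9 + 24000 + 300 = 512100
step 6: join B via merge
    card(P join B) = 1800000*100/(2) = 90000000
    cost = 512100 + 1800000*21 + 100*7 + 1800000 + 100 = 40112900

40112900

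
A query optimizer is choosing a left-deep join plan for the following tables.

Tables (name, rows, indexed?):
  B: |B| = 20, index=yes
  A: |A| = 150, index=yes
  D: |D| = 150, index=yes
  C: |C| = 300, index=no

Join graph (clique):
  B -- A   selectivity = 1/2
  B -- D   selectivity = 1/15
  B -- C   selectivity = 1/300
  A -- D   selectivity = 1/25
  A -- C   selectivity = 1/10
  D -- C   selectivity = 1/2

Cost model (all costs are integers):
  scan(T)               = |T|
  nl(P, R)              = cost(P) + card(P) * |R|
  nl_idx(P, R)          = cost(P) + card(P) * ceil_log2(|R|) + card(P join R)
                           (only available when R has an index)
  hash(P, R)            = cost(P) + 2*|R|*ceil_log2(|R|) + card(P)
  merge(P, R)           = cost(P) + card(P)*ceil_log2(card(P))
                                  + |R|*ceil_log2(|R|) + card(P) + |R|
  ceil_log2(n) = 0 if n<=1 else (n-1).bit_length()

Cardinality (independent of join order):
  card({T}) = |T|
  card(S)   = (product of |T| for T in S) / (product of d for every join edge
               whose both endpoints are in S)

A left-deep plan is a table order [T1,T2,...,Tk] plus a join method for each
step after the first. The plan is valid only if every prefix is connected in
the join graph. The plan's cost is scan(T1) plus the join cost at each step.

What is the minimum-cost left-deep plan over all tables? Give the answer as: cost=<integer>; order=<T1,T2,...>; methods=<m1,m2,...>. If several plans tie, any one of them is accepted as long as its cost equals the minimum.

cost=1890; order=C,B,D,A; methods=hash,nl_idx,nl_idx

Selinger DP (subsets sized 1..n):
  {B}: scan cost=20, card=20
  {A}: scan cost=150, card=150
  {D}: scan cost=150, card=150
  {C}: scan cost=300, card=300
  {AB}: card=1500; try (B,hash)→500, (A,merge)→1490, (B,merge)→1620, (A,nl_idx)→1680, (B,nl_idx)→2400, (A,hash)→2440 …(+2); best=500 via (B,hash)
  {BD}: card=200; try (D,nl_idx)→380, (B,hash)→500, (B,nl_idx)→1100, (D,merge)→1490, (B,merge)→1620, (D,hash)→2440 …(+2); best=380 via (D,nl_idx)
  {BC}: card=20; try (B,hash)→800, (B,nl_idx)→1820, (C,merge)→3140, (B,merge)→3420, (C,hash)→5440, (C,nl)→6020 …(+1); best=800 via (B,hash)
  {AD}: card=900; try (D,nl_idx)→2250, (A,nl_idx)→2250, (D,hash)→2700, (A,hash)→2700, (D,merge)→2850, (A,merge)→2850 …(+2); best=2250 via (D,nl_idx)
  {AC}: card=4500; try (A,hash)→3000, (C,merge)→4500, (A,merge)→4650, (C,hash)→5700, (A,nl_idx)→7200, (C,nl)→45150 …(+1); best=3000 via (A,hash)
  {CD}: card=22500; try (D,hash)→3000, (C,merge)→4500, (D,merge)→4650, (C,hash)→5700, (D,nl_idx)→25200, (C,nl)→45150 …(+1); best=3000 via (D,hash)
  {ABD}: card=600; try (A,nl_idx)→2580, (A,hash)→2980, (B,hash)→3350, (A,merge)→3530, (D,hash)→4400, (B,nl_idx)→7350 …(+6); best=2580 via (A,nl_idx)
  {ABC}: card=150; try (A,nl_idx)→1110, (A,merge)→2270, (A,hash)→3220, (A,nl)→3800, (C,hash)→7400, (B,hash)→7700 …(+5); best=1110 via (A,nl_idx)
  {BCD}: card=100; try (D,nl_idx)→1060, (D,merge)→2270, (D,hash)→3220, (D,nl)→3800, (C,merge)→5180, (C,hash)→5980 …(+5); best=1060 via (D,nl_idx)
  {ACD}: card=13500; try (C,hash)→8550, (D,hash)→9900, (C,merge)→15150, (A,hash)→27900, (D,nl_idx)→52500, (D,merge)→67350 …(+5); best=8550 via (C,hash)
  {ABCD}: card=30; try (A,nl_idx)→1890, (D,nl_idx)→2340, (A,merge)→3210, (A,hash)→3560, (D,hash)→3660, (D,merge)→3810 …(+9); best=1890 via (A,nl_idx)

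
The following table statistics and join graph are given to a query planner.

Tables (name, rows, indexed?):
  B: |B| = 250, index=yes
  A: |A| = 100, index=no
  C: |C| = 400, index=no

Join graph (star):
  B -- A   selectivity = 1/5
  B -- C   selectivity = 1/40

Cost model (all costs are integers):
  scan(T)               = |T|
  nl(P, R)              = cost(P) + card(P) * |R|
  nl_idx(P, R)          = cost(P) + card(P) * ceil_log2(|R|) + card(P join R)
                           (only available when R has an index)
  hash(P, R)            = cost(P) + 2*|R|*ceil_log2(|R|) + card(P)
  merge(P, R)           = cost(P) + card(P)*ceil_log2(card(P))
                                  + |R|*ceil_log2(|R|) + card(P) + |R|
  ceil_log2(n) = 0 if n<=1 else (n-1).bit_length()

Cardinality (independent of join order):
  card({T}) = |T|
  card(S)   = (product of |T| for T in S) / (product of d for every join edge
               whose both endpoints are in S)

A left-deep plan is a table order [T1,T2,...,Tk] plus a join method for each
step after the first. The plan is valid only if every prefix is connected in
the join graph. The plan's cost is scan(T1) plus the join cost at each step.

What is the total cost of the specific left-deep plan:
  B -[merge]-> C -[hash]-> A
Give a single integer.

10400

step 1: scan B: cost=250, card=250
step 2: join C via merge
    card(P join C) = 250*400/(40) = 2500
    cost = 250 + 250*8 + 400*9 + 250 + 400 = 6500
step 3: join A via hash
    card(P join A) = 2500*100/(5) = 50000
    cost = 6500 + 2*100*7 + 2500 = 10400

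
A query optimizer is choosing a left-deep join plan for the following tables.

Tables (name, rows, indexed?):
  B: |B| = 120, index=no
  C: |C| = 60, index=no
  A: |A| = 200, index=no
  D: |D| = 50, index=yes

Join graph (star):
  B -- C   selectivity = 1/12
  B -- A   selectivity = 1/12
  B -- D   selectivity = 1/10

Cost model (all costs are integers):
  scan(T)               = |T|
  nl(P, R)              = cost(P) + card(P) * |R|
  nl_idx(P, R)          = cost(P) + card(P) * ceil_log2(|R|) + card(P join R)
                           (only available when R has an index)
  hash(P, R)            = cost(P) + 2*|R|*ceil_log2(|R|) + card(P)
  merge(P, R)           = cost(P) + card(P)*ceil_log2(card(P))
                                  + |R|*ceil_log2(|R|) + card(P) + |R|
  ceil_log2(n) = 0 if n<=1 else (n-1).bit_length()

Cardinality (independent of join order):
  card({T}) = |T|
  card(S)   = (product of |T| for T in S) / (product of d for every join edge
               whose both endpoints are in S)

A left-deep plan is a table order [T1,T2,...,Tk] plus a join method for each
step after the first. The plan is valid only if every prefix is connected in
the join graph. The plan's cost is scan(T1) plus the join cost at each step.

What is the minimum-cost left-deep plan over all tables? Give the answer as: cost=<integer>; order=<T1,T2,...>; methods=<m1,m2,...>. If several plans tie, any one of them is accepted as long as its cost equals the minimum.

Selinger DP (subsets sized 1..n):
  {B}: scan cost=120, card=120
  {C}: scan cost=60, card=60
  {A}: scan cost=200, card=200
  {D}: scan cost=50, card=50
  {BC}: card=600; try (C,hash)→960, (B,merge)→1440, (C,merge)→1500, (B,hash)→1800, (B,nl)→7260, (C,nl)→7320; best=960 via (C,hash)
  {AB}: card=2000; try (B,hash)→2080, (A,merge)→2880, (B,merge)→2960, (A,hash)→3440, (A,nl)→24120, (B,nl)→24200; best=2080 via (B,hash)
  {BD}: card=600; try (D,hash)→840, (B,merge)→1360, (D,merge)→1430, (D,nl_idx)→1440, (B,hash)→1780, (B,nl)→6050 …(+1); best=840 via (D,hash)
  {ABC}: card=10000; try (A,hash)→4760, (C,hash)→4800, (A,merge)→9360, (C,merge)→26500, (A,nl)→120960, (C,nl)→122080; best=4760 via (A,hash)
  {BCD}: card=3000; try (D,hash)→2160, (C,hash)→2160, (D,nl_idx)→7560, (C,merge)→7860, (D,merge)→7910, (D,nl)→30960 …(+1); best=2160 via (D,hash)
  {ABD}: card=10000; try (A,hash)→4640, (D,hash)→4680, (A,merge)→9240, (D,nl_idx)→24080, (D,merge)→26430, (D,nl)→102080 …(+1); best=4640 via (A,hash)
  {ABCD}: card=50000; try (A,hash)→8360, (D,hash)→15360, (C,hash)→15360, (A,merge)→42960, (D,nl_idx)→114760, (C,merge)→155060 …(+4); best=8360 via (A,hash)

cost=8360; order=B,C,D,A; methods=hash,hash,hash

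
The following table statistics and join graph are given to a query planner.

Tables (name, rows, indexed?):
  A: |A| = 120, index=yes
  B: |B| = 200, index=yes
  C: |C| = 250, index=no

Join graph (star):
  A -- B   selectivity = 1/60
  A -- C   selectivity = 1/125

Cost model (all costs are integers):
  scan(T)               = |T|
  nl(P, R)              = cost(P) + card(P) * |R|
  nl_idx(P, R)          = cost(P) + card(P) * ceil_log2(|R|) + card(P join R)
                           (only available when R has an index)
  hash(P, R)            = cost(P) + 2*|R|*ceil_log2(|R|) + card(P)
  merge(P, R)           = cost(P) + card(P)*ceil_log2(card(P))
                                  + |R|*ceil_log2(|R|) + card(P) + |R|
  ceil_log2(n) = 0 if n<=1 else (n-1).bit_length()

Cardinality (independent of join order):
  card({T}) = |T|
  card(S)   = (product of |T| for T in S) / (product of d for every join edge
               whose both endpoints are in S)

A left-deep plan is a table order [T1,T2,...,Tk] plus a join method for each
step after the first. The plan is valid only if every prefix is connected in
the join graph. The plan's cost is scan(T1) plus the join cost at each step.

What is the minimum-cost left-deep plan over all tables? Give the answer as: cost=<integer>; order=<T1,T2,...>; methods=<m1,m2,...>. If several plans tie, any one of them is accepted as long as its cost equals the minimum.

Selinger DP (subsets sized 1..n):
  {A}: scan cost=120, card=120
  {B}: scan cost=200, card=200
  {C}: scan cost=250, card=250
  {AB}: card=400; try (B,nl_idx)→1480, (A,nl_idx)→2000, (A,hash)→2080, (B,merge)→2880, (A,merge)→2960, (B,hash)→3440 …(+2); best=1480 via (B,nl_idx)
  {AC}: card=240; try (A,hash)→2180, (A,nl_idx)→2240, (C,merge)→3330, (A,merge)→3460, (C,hash)→4240, (C,nl)→30120 …(+1); best=2180 via (A,hash)
  {ABC}: card=800; try (B,nl_idx)→4900, (B,hash)→5620, (C,hash)→5880, (B,merge)→6140, (C,merge)→7730, (B,nl)→50180 …(+1); best=4900 via (B,nl_idx)

cost=4900; order=C,A,B; methods=hash,nl_idx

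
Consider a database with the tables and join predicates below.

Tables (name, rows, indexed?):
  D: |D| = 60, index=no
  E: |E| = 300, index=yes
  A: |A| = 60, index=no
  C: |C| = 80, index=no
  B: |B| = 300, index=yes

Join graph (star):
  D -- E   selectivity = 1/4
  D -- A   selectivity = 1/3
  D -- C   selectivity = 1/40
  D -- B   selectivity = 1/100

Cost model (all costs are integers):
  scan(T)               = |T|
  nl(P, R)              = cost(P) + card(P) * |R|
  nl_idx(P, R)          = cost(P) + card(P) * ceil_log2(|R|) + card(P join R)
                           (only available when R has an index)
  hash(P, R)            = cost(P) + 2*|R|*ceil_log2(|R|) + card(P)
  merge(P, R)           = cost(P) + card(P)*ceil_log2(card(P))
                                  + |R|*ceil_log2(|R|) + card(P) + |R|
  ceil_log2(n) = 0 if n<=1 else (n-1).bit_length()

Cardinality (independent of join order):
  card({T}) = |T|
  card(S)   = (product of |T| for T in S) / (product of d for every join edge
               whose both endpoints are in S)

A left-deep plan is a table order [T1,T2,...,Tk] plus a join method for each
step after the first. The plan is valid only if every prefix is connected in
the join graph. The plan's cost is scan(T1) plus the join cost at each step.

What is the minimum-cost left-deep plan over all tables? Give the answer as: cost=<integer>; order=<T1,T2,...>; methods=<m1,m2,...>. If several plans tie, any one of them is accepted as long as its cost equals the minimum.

Selinger DP (subsets sized 1..n):
  {D}: scan cost=60, card=60
  {E}: scan cost=300, card=300
  {A}: scan cost=60, card=60
  {C}: scan cost=80, card=80
  {B}: scan cost=300, card=300
  {DE}: card=4500; try (D,hash)→1320, (E,merge)→3480, (D,merge)→3720, (E,nl_idx)→5100, (E,hash)→5520, (E,nl)→18060 …(+1); best=1320 via (D,hash)
  {AD}: card=1200; try (D,hash)→840, (A,hash)→840, (D,merge)→900, (A,merge)→900, (D,nl)→3660, (A,nl)→3660; best=840 via (D,hash)
  {CD}: card=120; try (D,hash)→880, (C,merge)→1120, (D,merge)→1140, (C,hash)→1240, (C,nl)→4860, (D,nl)→4880; best=880 via (D,hash)
  {BD}: card=180; try (B,nl_idx)→780, (D,hash)→1320, (B,merge)→3480, (D,merge)→3720, (B,hash)→5520, (B,nl)→18060 …(+1); best=780 via (B,nl_idx)
  {ADE}: card=90000; try (A,hash)→6540, (E,hash)→7440, (E,merge)→18240, (A,merge)→64740, (E,nl_idx)→101640, (A,nl)→271320 …(+1); best=6540 via (A,hash)
  {CDE}: card=9000; try (E,merge)→4840, (E,hash)→6400, (C,hash)→6940, (E,nl_idx)→10960, (E,nl)→36880, (C,merge)→64960 …(+1); best=4840 via (E,merge)
  {BDE}: card=13500; try (E,merge)→5400, (E,hash)→6360, (B,hash)→11220, (E,nl_idx)→15900, (E,nl)→54780, (B,nl_idx)→55320 …(+2); best=5400 via (E,merge)
  {ACD}: card=2400; try (A,hash)→1720, (A,merge)→2260, (C,hash)→3160, (A,nl)→8080, (C,merge)→15880, (C,nl)→96840; best=1720 via (A,hash)
  {ABD}: card=3600; try (A,hash)→1680, (A,merge)→2820, (B,hash)→7440, (A,nl)→11580, (B,nl_idx)→15240, (B,merge)→18240 …(+1); best=1680 via (A,hash)
  {BCD}: card=360; try (C,hash)→2080, (B,nl_idx)→2320, (C,merge)→3040, (B,merge)→4840, (B,hash)→6400, (C,nl)→15180 …(+1); best=2080 via (C,hash)
  {ACDE}: card=180000; try (E,hash)→9520, (A,hash)→14560, (E,merge)→35920, (C,hash)→97660, (A,merge)→140260, (E,nl_idx)→203320 …(+4); best=9520 via (E,hash)
  {ABDE}: card=270000; try (E,hash)→10680, (A,hash)→19620, (E,merge)→51480, (B,hash)→101940, (A,merge)→208320, (E,nl_idx)→304080 …(+5); best=10680 via (E,hash)
  {BCDE}: card=27000; try (E,hash)→7840, (E,merge)→8680, (B,hash)→19240, (C,hash)→20020, (E,nl_idx)→32320, (E,nl)→110080 …(+5); best=7840 via (E,hash)
  {ABCD}: card=7200; try (A,hash)→3160, (A,merge)→6100, (C,hash)→6400, (B,hash)→9520, (A,nl)→23680, (B,nl_idx)→30520 …(+4); best=3160 via (A,hash)
  {ABCDE}: card=540000; try (E,hash)→15760, (A,hash)→35560, (E,merge)→106960, (B,hash)→194920, (C,hash)→281800, (A,merge)→440260 …(+8); best=15760 via (E,hash)

cost=15760; order=D,B,C,A,E; methods=nl_idx,hash,hash,hash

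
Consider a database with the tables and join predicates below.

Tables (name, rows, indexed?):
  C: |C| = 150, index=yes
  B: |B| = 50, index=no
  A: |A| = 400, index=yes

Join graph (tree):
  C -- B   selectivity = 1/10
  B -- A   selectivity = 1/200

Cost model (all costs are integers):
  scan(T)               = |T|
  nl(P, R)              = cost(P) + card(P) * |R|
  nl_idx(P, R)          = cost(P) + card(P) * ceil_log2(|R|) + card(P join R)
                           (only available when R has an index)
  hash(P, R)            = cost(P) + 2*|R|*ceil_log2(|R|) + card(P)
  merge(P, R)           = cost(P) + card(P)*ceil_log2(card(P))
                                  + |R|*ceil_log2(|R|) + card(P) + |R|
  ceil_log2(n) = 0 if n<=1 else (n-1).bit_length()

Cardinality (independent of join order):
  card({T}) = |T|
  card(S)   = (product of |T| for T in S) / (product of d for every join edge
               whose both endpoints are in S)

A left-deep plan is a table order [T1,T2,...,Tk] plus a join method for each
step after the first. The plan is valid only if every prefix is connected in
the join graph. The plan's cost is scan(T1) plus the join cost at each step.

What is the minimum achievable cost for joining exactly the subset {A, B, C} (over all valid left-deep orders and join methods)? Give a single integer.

Selinger DP over subsets of {A,B,C}:
  {C}: scan cost=150, card=150
  {B}: scan cost=50, card=50
  {A}: scan cost=400, card=400
  {BC}: card=750; try (B,hash)→900, (C,nl_idx)→1200, (C,merge)→1750, (B,merge)→1850, (C,hash)→2500, (C,nl)→7550 …(+1); best=900 via (B,hash)
  {AB}: card=100; try (A,nl_idx)→600, (B,hash)→1400, (A,merge)→4400, (B,merge)→4750, (A,hash)→7300, (A,nl)→20050 …(+1); best=600 via (A,nl_idx)
  {ABC}: card=1500; try (C,merge)→2750, (C,nl_idx)→2900, (C,hash)→3100, (A,hash)→8850, (A,nl_idx)→9150, (A,merge)→13150 …(+2); best=2750 via (C,merge)

2750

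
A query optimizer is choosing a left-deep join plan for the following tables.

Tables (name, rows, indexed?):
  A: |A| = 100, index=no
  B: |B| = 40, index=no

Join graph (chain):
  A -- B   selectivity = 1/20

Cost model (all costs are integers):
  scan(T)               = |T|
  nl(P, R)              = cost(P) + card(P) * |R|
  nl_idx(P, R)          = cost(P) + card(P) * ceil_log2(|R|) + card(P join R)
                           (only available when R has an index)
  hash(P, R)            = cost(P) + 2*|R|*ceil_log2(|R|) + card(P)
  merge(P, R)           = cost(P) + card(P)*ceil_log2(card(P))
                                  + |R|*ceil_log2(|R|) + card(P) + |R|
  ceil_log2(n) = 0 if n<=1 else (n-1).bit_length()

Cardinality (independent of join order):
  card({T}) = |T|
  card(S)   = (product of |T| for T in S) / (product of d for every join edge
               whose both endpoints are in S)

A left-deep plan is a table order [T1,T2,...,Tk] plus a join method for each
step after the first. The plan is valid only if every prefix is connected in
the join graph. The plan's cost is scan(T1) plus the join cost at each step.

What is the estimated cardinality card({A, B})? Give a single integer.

Tables in S: A(100), B(40)
Edges inside S: A-B(d=20)
numerator = 100 * 40 = 4000
denominator = 20 = 20
card(S) = 4000 / 20 = 200

200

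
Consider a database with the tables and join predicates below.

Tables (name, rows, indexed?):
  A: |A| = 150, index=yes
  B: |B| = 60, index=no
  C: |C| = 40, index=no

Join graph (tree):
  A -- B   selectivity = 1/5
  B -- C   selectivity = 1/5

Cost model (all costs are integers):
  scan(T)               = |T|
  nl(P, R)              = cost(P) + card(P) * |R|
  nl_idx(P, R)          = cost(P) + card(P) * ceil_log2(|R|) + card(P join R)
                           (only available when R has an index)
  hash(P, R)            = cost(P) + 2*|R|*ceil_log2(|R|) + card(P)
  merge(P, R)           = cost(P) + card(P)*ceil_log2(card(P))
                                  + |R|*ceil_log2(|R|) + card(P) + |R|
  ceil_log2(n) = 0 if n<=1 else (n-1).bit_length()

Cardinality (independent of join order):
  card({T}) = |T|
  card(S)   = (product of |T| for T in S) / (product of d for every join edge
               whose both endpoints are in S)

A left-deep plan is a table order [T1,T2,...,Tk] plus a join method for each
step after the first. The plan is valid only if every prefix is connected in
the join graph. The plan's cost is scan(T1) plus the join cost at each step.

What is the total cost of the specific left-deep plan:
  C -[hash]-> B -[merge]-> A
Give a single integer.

step 1: scan C: cost=40, card=40
step 2: join B via hash
    card(P join B) = 40*60/(5) = 480
    cost = 40 + 2*60*6 + 40 = 800
step 3: join A via merge
    card(P join A) = 480*150/(5) = 14400
    cost = 800 + 480*9 + 150*8 + 480 + 150 = 6950

6950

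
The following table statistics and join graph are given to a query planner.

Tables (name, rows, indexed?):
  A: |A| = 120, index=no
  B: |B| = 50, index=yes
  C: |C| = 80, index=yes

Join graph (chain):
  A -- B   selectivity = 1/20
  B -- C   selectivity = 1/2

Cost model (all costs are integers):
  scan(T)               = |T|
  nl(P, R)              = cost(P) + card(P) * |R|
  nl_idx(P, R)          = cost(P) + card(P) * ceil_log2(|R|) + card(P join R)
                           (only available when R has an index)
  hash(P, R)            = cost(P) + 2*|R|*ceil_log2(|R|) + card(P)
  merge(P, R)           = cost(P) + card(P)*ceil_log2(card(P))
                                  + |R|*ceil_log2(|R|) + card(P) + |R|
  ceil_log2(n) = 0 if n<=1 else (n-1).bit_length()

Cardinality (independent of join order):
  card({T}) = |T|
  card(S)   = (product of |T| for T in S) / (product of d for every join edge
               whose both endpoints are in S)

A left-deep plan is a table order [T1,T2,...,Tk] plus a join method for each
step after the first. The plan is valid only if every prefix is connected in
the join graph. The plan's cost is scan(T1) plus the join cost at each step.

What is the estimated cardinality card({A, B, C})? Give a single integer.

Tables in S: A(120), B(50), C(80)
Edges inside S: A-B(d=20), B-C(d=2)
numerator = 120 * 50 * 80 = 480000
denominator = 20 * 2 = 40
card(S) = 480000 / 40 = 12000

12000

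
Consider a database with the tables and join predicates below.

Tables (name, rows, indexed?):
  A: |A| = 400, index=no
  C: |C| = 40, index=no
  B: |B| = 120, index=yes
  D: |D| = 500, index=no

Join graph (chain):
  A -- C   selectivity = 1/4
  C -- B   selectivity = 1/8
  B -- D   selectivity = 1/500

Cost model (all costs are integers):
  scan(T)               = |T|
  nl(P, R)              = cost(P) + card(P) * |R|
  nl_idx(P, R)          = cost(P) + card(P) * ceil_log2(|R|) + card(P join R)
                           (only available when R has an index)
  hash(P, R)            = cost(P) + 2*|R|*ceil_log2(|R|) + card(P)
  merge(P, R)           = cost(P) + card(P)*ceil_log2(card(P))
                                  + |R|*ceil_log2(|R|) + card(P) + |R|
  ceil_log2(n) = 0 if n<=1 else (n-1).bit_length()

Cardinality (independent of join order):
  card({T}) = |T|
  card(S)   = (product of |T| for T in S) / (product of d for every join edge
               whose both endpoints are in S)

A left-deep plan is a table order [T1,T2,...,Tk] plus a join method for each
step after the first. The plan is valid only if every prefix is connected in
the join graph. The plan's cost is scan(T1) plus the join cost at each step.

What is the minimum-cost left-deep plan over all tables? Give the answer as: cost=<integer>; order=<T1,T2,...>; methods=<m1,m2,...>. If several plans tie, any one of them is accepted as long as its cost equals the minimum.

Selinger DP (subsets sized 1..n):
  {A}: scan cost=400, card=400
  {C}: scan cost=40, card=40
  {B}: scan cost=120, card=120
  {D}: scan cost=500, card=500
  {AC}: card=4000; try (C,hash)→1280, (A,merge)→4320, (C,merge)→4680, (A,hash)→7280, (A,nl)→16040, (C,nl)→16400; best=1280 via (C,hash)
  {BC}: card=600; try (C,hash)→720, (B,nl_idx)→920, (B,merge)→1280, (C,merge)→1360, (B,hash)→1760, (B,nl)→4840 …(+1); best=720 via (C,hash)
  {BD}: card=120; try (B,hash)→2680, (B,nl_idx)→4120, (D,merge)→6080, (B,merge)→6460, (D,hash)→9240, (D,nl)→60120 …(+1); best=2680 via (B,hash)
  {ABC}: card=60000; try (B,hash)→6960, (A,hash)→8520, (A,merge)→11320, (B,merge)→54240, (B,nl_idx)→89280, (A,nl)→240720 …(+1); best=6960 via (B,hash)
  {BCD}: card=600; try (C,hash)→3280, (C,merge)→3920, (C,nl)→7480, (D,hash)→10320, (D,merge)→12320, (D,nl)→300720; best=3280 via (C,hash)
  {ABCD}: card=60000; try (A,hash)→11080, (A,merge)→13880, (D,hash)→75960, (A,nl)→243280, (D,merge)→1031960, (D,nl)→30006960; best=11080 via (A,hash)

cost=11080; order=D,B,C,A; methods=hash,hash,hash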